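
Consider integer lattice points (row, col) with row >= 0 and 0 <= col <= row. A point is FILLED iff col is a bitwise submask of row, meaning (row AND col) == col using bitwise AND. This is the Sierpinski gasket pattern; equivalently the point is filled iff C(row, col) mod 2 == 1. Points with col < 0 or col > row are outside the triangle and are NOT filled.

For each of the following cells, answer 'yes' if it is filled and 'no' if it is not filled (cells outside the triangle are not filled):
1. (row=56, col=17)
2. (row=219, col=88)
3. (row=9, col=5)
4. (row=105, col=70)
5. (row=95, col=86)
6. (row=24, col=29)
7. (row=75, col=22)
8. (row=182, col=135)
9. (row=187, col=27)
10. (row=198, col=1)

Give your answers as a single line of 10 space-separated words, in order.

(56,17): row=0b111000, col=0b10001, row AND col = 0b10000 = 16; 16 != 17 -> empty
(219,88): row=0b11011011, col=0b1011000, row AND col = 0b1011000 = 88; 88 == 88 -> filled
(9,5): row=0b1001, col=0b101, row AND col = 0b1 = 1; 1 != 5 -> empty
(105,70): row=0b1101001, col=0b1000110, row AND col = 0b1000000 = 64; 64 != 70 -> empty
(95,86): row=0b1011111, col=0b1010110, row AND col = 0b1010110 = 86; 86 == 86 -> filled
(24,29): col outside [0, 24] -> not filled
(75,22): row=0b1001011, col=0b10110, row AND col = 0b10 = 2; 2 != 22 -> empty
(182,135): row=0b10110110, col=0b10000111, row AND col = 0b10000110 = 134; 134 != 135 -> empty
(187,27): row=0b10111011, col=0b11011, row AND col = 0b11011 = 27; 27 == 27 -> filled
(198,1): row=0b11000110, col=0b1, row AND col = 0b0 = 0; 0 != 1 -> empty

Answer: no yes no no yes no no no yes no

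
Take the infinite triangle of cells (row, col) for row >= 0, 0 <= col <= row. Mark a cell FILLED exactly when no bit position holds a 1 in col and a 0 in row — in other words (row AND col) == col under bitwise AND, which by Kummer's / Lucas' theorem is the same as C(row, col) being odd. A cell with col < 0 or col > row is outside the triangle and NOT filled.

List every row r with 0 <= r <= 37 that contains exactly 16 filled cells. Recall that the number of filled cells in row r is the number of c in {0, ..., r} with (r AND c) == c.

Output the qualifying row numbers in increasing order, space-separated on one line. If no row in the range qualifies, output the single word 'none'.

Row r has 2^popcount(r) filled cells, so we need popcount(r) = log2(16) = 4.
Scan r = 0..37 and keep those with exactly 4 one-bits:
r=0=0 popcount=0 -> skip
r=1=1 popcount=1 -> skip
r=2=10 popcount=1 -> skip
r=3=11 popcount=2 -> skip
r=4=100 popcount=1 -> skip
r=5=101 popcount=2 -> skip
r=6=110 popcount=2 -> skip
r=7=111 popcount=3 -> skip
r=8=1000 popcount=1 -> skip
r=9=1001 popcount=2 -> skip
r=10=1010 popcount=2 -> skip
r=11=1011 popcount=3 -> skip
r=12=1100 popcount=2 -> skip
r=13=1101 popcount=3 -> skip
r=14=1110 popcount=3 -> skip
r=15=1111 popcount=4 -> KEEP
r=16=10000 popcount=1 -> skip
r=17=10001 popcount=2 -> skip
r=18=10010 popcount=2 -> skip
r=19=10011 popcount=3 -> skip
r=20=10100 popcount=2 -> skip
r=21=10101 popcount=3 -> skip
r=22=10110 popcount=3 -> skip
r=23=10111 popcount=4 -> KEEP
r=24=11000 popcount=2 -> skip
r=25=11001 popcount=3 -> skip
r=26=11010 popcount=3 -> skip
r=27=11011 popcount=4 -> KEEP
r=28=11100 popcount=3 -> skip
r=29=11101 popcount=4 -> KEEP
r=30=11110 popcount=4 -> KEEP
r=31=11111 popcount=5 -> skip
r=32=100000 popcount=1 -> skip
r=33=100001 popcount=2 -> skip
r=34=100010 popcount=2 -> skip
r=35=100011 popcount=3 -> skip
r=36=100100 popcount=2 -> skip
r=37=100101 popcount=3 -> skip
Kept rows: 15 23 27 29 30

Answer: 15 23 27 29 30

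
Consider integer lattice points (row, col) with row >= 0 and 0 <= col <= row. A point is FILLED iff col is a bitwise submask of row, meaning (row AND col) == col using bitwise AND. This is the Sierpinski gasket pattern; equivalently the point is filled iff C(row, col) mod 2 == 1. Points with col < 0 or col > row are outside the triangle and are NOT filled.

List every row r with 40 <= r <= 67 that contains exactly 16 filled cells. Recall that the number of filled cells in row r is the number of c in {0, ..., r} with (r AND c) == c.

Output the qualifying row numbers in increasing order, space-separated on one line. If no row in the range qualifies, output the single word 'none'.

Row r has 2^popcount(r) filled cells, so we need popcount(r) = log2(16) = 4.
Scan r = 40..67 and keep those with exactly 4 one-bits:
r=40=101000 popcount=2 -> skip
r=41=101001 popcount=3 -> skip
r=42=101010 popcount=3 -> skip
r=43=101011 popcount=4 -> KEEP
r=44=101100 popcount=3 -> skip
r=45=101101 popcount=4 -> KEEP
r=46=101110 popcount=4 -> KEEP
r=47=101111 popcount=5 -> skip
r=48=110000 popcount=2 -> skip
r=49=110001 popcount=3 -> skip
r=50=110010 popcount=3 -> skip
r=51=110011 popcount=4 -> KEEP
r=52=110100 popcount=3 -> skip
r=53=110101 popcount=4 -> KEEP
r=54=110110 popcount=4 -> KEEP
r=55=110111 popcount=5 -> skip
r=56=111000 popcount=3 -> skip
r=57=111001 popcount=4 -> KEEP
r=58=111010 popcount=4 -> KEEP
r=59=111011 popcount=5 -> skip
r=60=111100 popcount=4 -> KEEP
r=61=111101 popcount=5 -> skip
r=62=111110 popcount=5 -> skip
r=63=111111 popcount=6 -> skip
r=64=1000000 popcount=1 -> skip
r=65=1000001 popcount=2 -> skip
r=66=1000010 popcount=2 -> skip
r=67=1000011 popcount=3 -> skip
Kept rows: 43 45 46 51 53 54 57 58 60

Answer: 43 45 46 51 53 54 57 58 60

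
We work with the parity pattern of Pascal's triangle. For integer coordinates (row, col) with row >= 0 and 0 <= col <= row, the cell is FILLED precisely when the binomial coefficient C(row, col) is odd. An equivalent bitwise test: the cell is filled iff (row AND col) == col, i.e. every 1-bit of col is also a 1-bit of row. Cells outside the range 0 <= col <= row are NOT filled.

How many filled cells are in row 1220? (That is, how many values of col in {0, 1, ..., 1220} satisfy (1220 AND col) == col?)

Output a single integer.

1220 in binary = 10011000100
popcount(1220) = number of 1-bits in 10011000100 = 4
A col c satisfies (1220 AND c) == c iff every set bit of c is also set in 1220; each of the 4 set bits of 1220 can independently be on or off in c.
count = 2^4 = 16

Answer: 16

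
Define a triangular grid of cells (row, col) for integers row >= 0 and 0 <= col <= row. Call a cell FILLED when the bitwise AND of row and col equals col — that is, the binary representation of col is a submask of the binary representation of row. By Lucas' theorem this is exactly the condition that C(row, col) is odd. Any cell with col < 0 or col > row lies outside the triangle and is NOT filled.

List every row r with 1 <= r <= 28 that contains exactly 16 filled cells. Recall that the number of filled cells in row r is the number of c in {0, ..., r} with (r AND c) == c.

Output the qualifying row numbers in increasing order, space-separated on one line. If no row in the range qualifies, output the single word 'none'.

Row r has 2^popcount(r) filled cells, so we need popcount(r) = log2(16) = 4.
Scan r = 1..28 and keep those with exactly 4 one-bits:
r=1=1 popcount=1 -> skip
r=2=10 popcount=1 -> skip
r=3=11 popcount=2 -> skip
r=4=100 popcount=1 -> skip
r=5=101 popcount=2 -> skip
r=6=110 popcount=2 -> skip
r=7=111 popcount=3 -> skip
r=8=1000 popcount=1 -> skip
r=9=1001 popcount=2 -> skip
r=10=1010 popcount=2 -> skip
r=11=1011 popcount=3 -> skip
r=12=1100 popcount=2 -> skip
r=13=1101 popcount=3 -> skip
r=14=1110 popcount=3 -> skip
r=15=1111 popcount=4 -> KEEP
r=16=10000 popcount=1 -> skip
r=17=10001 popcount=2 -> skip
r=18=10010 popcount=2 -> skip
r=19=10011 popcount=3 -> skip
r=20=10100 popcount=2 -> skip
r=21=10101 popcount=3 -> skip
r=22=10110 popcount=3 -> skip
r=23=10111 popcount=4 -> KEEP
r=24=11000 popcount=2 -> skip
r=25=11001 popcount=3 -> skip
r=26=11010 popcount=3 -> skip
r=27=11011 popcount=4 -> KEEP
r=28=11100 popcount=3 -> skip
Kept rows: 15 23 27

Answer: 15 23 27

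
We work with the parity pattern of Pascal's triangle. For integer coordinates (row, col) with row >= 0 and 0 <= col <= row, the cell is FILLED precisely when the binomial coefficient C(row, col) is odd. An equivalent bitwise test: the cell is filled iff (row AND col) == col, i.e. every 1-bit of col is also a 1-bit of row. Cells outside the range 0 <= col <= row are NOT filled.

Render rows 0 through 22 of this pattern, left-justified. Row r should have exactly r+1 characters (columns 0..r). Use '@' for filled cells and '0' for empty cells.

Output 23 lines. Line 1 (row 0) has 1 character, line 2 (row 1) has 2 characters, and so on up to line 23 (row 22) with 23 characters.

r0=0: @
r1=1: @@
r2=10: @0@
r3=11: @@@@
r4=100: @000@
r5=101: @@00@@
r6=110: @0@0@0@
r7=111: @@@@@@@@
r8=1000: @0000000@
r9=1001: @@000000@@
r10=1010: @0@00000@0@
r11=1011: @@@@0000@@@@
r12=1100: @000@000@000@
r13=1101: @@00@@00@@00@@
r14=1110: @0@0@0@0@0@0@0@
r15=1111: @@@@@@@@@@@@@@@@
r16=10000: @000000000000000@
r17=10001: @@00000000000000@@
r18=10010: @0@0000000000000@0@
r19=10011: @@@@000000000000@@@@
r20=10100: @000@00000000000@000@
r21=10101: @@00@@0000000000@@00@@
r22=10110: @0@0@0@000000000@0@0@0@

Answer: @
@@
@0@
@@@@
@000@
@@00@@
@0@0@0@
@@@@@@@@
@0000000@
@@000000@@
@0@00000@0@
@@@@0000@@@@
@000@000@000@
@@00@@00@@00@@
@0@0@0@0@0@0@0@
@@@@@@@@@@@@@@@@
@000000000000000@
@@00000000000000@@
@0@0000000000000@0@
@@@@000000000000@@@@
@000@00000000000@000@
@@00@@0000000000@@00@@
@0@0@0@000000000@0@0@0@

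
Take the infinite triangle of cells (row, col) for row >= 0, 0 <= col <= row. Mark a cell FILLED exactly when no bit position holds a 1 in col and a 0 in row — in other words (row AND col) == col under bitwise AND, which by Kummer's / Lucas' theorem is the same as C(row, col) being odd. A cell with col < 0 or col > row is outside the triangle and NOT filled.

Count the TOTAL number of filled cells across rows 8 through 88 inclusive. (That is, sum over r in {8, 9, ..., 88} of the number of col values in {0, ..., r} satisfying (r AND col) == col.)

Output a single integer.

Answer: 980

Derivation:
r8=1000 pc1: +2 =2
r9=1001 pc2: +4 =6
r10=1010 pc2: +4 =10
r11=1011 pc3: +8 =18
r12=1100 pc2: +4 =22
r13=1101 pc3: +8 =30
r14=1110 pc3: +8 =38
r15=1111 pc4: +16 =54
r16=10000 pc1: +2 =56
r17=10001 pc2: +4 =60
r18=10010 pc2: +4 =64
r19=10011 pc3: +8 =72
r20=10100 pc2: +4 =76
r21=10101 pc3: +8 =84
r22=10110 pc3: +8 =92
r23=10111 pc4: +16 =108
r24=11000 pc2: +4 =112
r25=11001 pc3: +8 =120
r26=11010 pc3: +8 =128
r27=11011 pc4: +16 =144
r28=11100 pc3: +8 =152
r29=11101 pc4: +16 =168
r30=11110 pc4: +16 =184
r31=11111 pc5: +32 =216
r32=100000 pc1: +2 =218
r33=100001 pc2: +4 =222
r34=100010 pc2: +4 =226
r35=100011 pc3: +8 =234
r36=100100 pc2: +4 =238
r37=100101 pc3: +8 =246
r38=100110 pc3: +8 =254
r39=100111 pc4: +16 =270
r40=101000 pc2: +4 =274
r41=101001 pc3: +8 =282
r42=101010 pc3: +8 =290
r43=101011 pc4: +16 =306
r44=101100 pc3: +8 =314
r45=101101 pc4: +16 =330
r46=101110 pc4: +16 =346
r47=101111 pc5: +32 =378
r48=110000 pc2: +4 =382
r49=110001 pc3: +8 =390
r50=110010 pc3: +8 =398
r51=110011 pc4: +16 =414
r52=110100 pc3: +8 =422
r53=110101 pc4: +16 =438
r54=110110 pc4: +16 =454
r55=110111 pc5: +32 =486
r56=111000 pc3: +8 =494
r57=111001 pc4: +16 =510
r58=111010 pc4: +16 =526
r59=111011 pc5: +32 =558
r60=111100 pc4: +16 =574
r61=111101 pc5: +32 =606
r62=111110 pc5: +32 =638
r63=111111 pc6: +64 =702
r64=1000000 pc1: +2 =704
r65=1000001 pc2: +4 =708
r66=1000010 pc2: +4 =712
r67=1000011 pc3: +8 =720
r68=1000100 pc2: +4 =724
r69=1000101 pc3: +8 =732
r70=1000110 pc3: +8 =740
r71=1000111 pc4: +16 =756
r72=1001000 pc2: +4 =760
r73=1001001 pc3: +8 =768
r74=1001010 pc3: +8 =776
r75=1001011 pc4: +16 =792
r76=1001100 pc3: +8 =800
r77=1001101 pc4: +16 =816
r78=1001110 pc4: +16 =832
r79=1001111 pc5: +32 =864
r80=1010000 pc2: +4 =868
r81=1010001 pc3: +8 =876
r82=1010010 pc3: +8 =884
r83=1010011 pc4: +16 =900
r84=1010100 pc3: +8 =908
r85=1010101 pc4: +16 =924
r86=1010110 pc4: +16 =940
r87=1010111 pc5: +32 =972
r88=1011000 pc3: +8 =980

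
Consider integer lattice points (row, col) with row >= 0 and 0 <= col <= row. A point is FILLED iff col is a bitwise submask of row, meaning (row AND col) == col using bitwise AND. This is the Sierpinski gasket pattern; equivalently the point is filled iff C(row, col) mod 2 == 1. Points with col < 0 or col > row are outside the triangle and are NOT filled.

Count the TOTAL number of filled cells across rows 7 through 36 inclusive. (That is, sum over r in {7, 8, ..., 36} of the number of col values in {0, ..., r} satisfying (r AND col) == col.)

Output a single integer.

r7=111 pc3: +8 =8
r8=1000 pc1: +2 =10
r9=1001 pc2: +4 =14
r10=1010 pc2: +4 =18
r11=1011 pc3: +8 =26
r12=1100 pc2: +4 =30
r13=1101 pc3: +8 =38
r14=1110 pc3: +8 =46
r15=1111 pc4: +16 =62
r16=10000 pc1: +2 =64
r17=10001 pc2: +4 =68
r18=10010 pc2: +4 =72
r19=10011 pc3: +8 =80
r20=10100 pc2: +4 =84
r21=10101 pc3: +8 =92
r22=10110 pc3: +8 =100
r23=10111 pc4: +16 =116
r24=11000 pc2: +4 =120
r25=11001 pc3: +8 =128
r26=11010 pc3: +8 =136
r27=11011 pc4: +16 =152
r28=11100 pc3: +8 =160
r29=11101 pc4: +16 =176
r30=11110 pc4: +16 =192
r31=11111 pc5: +32 =224
r32=100000 pc1: +2 =226
r33=100001 pc2: +4 =230
r34=100010 pc2: +4 =234
r35=100011 pc3: +8 =242
r36=100100 pc2: +4 =246

Answer: 246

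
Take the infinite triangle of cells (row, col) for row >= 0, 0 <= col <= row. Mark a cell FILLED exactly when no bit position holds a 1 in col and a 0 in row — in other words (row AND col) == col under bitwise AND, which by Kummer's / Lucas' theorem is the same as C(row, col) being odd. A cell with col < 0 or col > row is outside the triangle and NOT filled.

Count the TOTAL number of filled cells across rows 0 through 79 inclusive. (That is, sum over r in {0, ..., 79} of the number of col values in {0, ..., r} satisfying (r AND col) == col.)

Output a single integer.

Answer: 891

Derivation:
r0=0 pc0: +1 =1
r1=1 pc1: +2 =3
r2=10 pc1: +2 =5
r3=11 pc2: +4 =9
r4=100 pc1: +2 =11
r5=101 pc2: +4 =15
r6=110 pc2: +4 =19
r7=111 pc3: +8 =27
r8=1000 pc1: +2 =29
r9=1001 pc2: +4 =33
r10=1010 pc2: +4 =37
r11=1011 pc3: +8 =45
r12=1100 pc2: +4 =49
r13=1101 pc3: +8 =57
r14=1110 pc3: +8 =65
r15=1111 pc4: +16 =81
r16=10000 pc1: +2 =83
r17=10001 pc2: +4 =87
r18=10010 pc2: +4 =91
r19=10011 pc3: +8 =99
r20=10100 pc2: +4 =103
r21=10101 pc3: +8 =111
r22=10110 pc3: +8 =119
r23=10111 pc4: +16 =135
r24=11000 pc2: +4 =139
r25=11001 pc3: +8 =147
r26=11010 pc3: +8 =155
r27=11011 pc4: +16 =171
r28=11100 pc3: +8 =179
r29=11101 pc4: +16 =195
r30=11110 pc4: +16 =211
r31=11111 pc5: +32 =243
r32=100000 pc1: +2 =245
r33=100001 pc2: +4 =249
r34=100010 pc2: +4 =253
r35=100011 pc3: +8 =261
r36=100100 pc2: +4 =265
r37=100101 pc3: +8 =273
r38=100110 pc3: +8 =281
r39=100111 pc4: +16 =297
r40=101000 pc2: +4 =301
r41=101001 pc3: +8 =309
r42=101010 pc3: +8 =317
r43=101011 pc4: +16 =333
r44=101100 pc3: +8 =341
r45=101101 pc4: +16 =357
r46=101110 pc4: +16 =373
r47=101111 pc5: +32 =405
r48=110000 pc2: +4 =409
r49=110001 pc3: +8 =417
r50=110010 pc3: +8 =425
r51=110011 pc4: +16 =441
r52=110100 pc3: +8 =449
r53=110101 pc4: +16 =465
r54=110110 pc4: +16 =481
r55=110111 pc5: +32 =513
r56=111000 pc3: +8 =521
r57=111001 pc4: +16 =537
r58=111010 pc4: +16 =553
r59=111011 pc5: +32 =585
r60=111100 pc4: +16 =601
r61=111101 pc5: +32 =633
r62=111110 pc5: +32 =665
r63=111111 pc6: +64 =729
r64=1000000 pc1: +2 =731
r65=1000001 pc2: +4 =735
r66=1000010 pc2: +4 =739
r67=1000011 pc3: +8 =747
r68=1000100 pc2: +4 =751
r69=1000101 pc3: +8 =759
r70=1000110 pc3: +8 =767
r71=1000111 pc4: +16 =783
r72=1001000 pc2: +4 =787
r73=1001001 pc3: +8 =795
r74=1001010 pc3: +8 =803
r75=1001011 pc4: +16 =819
r76=1001100 pc3: +8 =827
r77=1001101 pc4: +16 =843
r78=1001110 pc4: +16 =859
r79=1001111 pc5: +32 =891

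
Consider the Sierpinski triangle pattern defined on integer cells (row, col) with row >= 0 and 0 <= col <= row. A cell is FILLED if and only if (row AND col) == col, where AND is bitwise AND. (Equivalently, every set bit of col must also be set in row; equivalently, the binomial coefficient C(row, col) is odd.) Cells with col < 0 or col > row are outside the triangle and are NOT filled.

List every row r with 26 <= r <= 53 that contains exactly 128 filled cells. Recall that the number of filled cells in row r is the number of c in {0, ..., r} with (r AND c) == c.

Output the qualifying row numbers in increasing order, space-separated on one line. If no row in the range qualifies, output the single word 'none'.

Answer: none

Derivation:
Row r has 2^popcount(r) filled cells, so we need popcount(r) = log2(128) = 7.
Scan r = 26..53 and keep those with exactly 7 one-bits:
r=26=11010 popcount=3 -> skip
r=27=11011 popcount=4 -> skip
r=28=11100 popcount=3 -> skip
r=29=11101 popcount=4 -> skip
r=30=11110 popcount=4 -> skip
r=31=11111 popcount=5 -> skip
r=32=100000 popcount=1 -> skip
r=33=100001 popcount=2 -> skip
r=34=100010 popcount=2 -> skip
r=35=100011 popcount=3 -> skip
r=36=100100 popcount=2 -> skip
r=37=100101 popcount=3 -> skip
r=38=100110 popcount=3 -> skip
r=39=100111 popcount=4 -> skip
r=40=101000 popcount=2 -> skip
r=41=101001 popcount=3 -> skip
r=42=101010 popcount=3 -> skip
r=43=101011 popcount=4 -> skip
r=44=101100 popcount=3 -> skip
r=45=101101 popcount=4 -> skip
r=46=101110 popcount=4 -> skip
r=47=101111 popcount=5 -> skip
r=48=110000 popcount=2 -> skip
r=49=110001 popcount=3 -> skip
r=50=110010 popcount=3 -> skip
r=51=110011 popcount=4 -> skip
r=52=110100 popcount=3 -> skip
r=53=110101 popcount=4 -> skip
Kept rows: none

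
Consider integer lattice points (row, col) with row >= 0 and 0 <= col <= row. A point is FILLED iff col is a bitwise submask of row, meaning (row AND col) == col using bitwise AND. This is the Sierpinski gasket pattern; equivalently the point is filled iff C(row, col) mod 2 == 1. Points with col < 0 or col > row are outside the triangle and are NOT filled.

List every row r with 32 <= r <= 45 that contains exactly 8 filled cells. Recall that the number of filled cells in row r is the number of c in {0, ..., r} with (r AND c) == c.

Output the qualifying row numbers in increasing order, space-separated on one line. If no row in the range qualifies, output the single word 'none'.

Row r has 2^popcount(r) filled cells, so we need popcount(r) = log2(8) = 3.
Scan r = 32..45 and keep those with exactly 3 one-bits:
r=32=100000 popcount=1 -> skip
r=33=100001 popcount=2 -> skip
r=34=100010 popcount=2 -> skip
r=35=100011 popcount=3 -> KEEP
r=36=100100 popcount=2 -> skip
r=37=100101 popcount=3 -> KEEP
r=38=100110 popcount=3 -> KEEP
r=39=100111 popcount=4 -> skip
r=40=101000 popcount=2 -> skip
r=41=101001 popcount=3 -> KEEP
r=42=101010 popcount=3 -> KEEP
r=43=101011 popcount=4 -> skip
r=44=101100 popcount=3 -> KEEP
r=45=101101 popcount=4 -> skip
Kept rows: 35 37 38 41 42 44

Answer: 35 37 38 41 42 44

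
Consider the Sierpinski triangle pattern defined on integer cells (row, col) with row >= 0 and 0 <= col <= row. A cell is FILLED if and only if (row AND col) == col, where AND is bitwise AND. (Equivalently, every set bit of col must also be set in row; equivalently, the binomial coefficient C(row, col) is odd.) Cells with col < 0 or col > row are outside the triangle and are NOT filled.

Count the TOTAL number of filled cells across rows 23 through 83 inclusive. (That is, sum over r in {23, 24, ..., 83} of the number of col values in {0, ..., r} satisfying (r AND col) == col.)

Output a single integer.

Answer: 808

Derivation:
r23=10111 pc4: +16 =16
r24=11000 pc2: +4 =20
r25=11001 pc3: +8 =28
r26=11010 pc3: +8 =36
r27=11011 pc4: +16 =52
r28=11100 pc3: +8 =60
r29=11101 pc4: +16 =76
r30=11110 pc4: +16 =92
r31=11111 pc5: +32 =124
r32=100000 pc1: +2 =126
r33=100001 pc2: +4 =130
r34=100010 pc2: +4 =134
r35=100011 pc3: +8 =142
r36=100100 pc2: +4 =146
r37=100101 pc3: +8 =154
r38=100110 pc3: +8 =162
r39=100111 pc4: +16 =178
r40=101000 pc2: +4 =182
r41=101001 pc3: +8 =190
r42=101010 pc3: +8 =198
r43=101011 pc4: +16 =214
r44=101100 pc3: +8 =222
r45=101101 pc4: +16 =238
r46=101110 pc4: +16 =254
r47=101111 pc5: +32 =286
r48=110000 pc2: +4 =290
r49=110001 pc3: +8 =298
r50=110010 pc3: +8 =306
r51=110011 pc4: +16 =322
r52=110100 pc3: +8 =330
r53=110101 pc4: +16 =346
r54=110110 pc4: +16 =362
r55=110111 pc5: +32 =394
r56=111000 pc3: +8 =402
r57=111001 pc4: +16 =418
r58=111010 pc4: +16 =434
r59=111011 pc5: +32 =466
r60=111100 pc4: +16 =482
r61=111101 pc5: +32 =514
r62=111110 pc5: +32 =546
r63=111111 pc6: +64 =610
r64=1000000 pc1: +2 =612
r65=1000001 pc2: +4 =616
r66=1000010 pc2: +4 =620
r67=1000011 pc3: +8 =628
r68=1000100 pc2: +4 =632
r69=1000101 pc3: +8 =640
r70=1000110 pc3: +8 =648
r71=1000111 pc4: +16 =664
r72=1001000 pc2: +4 =668
r73=1001001 pc3: +8 =676
r74=1001010 pc3: +8 =684
r75=1001011 pc4: +16 =700
r76=1001100 pc3: +8 =708
r77=1001101 pc4: +16 =724
r78=1001110 pc4: +16 =740
r79=1001111 pc5: +32 =772
r80=1010000 pc2: +4 =776
r81=1010001 pc3: +8 =784
r82=1010010 pc3: +8 =792
r83=1010011 pc4: +16 =808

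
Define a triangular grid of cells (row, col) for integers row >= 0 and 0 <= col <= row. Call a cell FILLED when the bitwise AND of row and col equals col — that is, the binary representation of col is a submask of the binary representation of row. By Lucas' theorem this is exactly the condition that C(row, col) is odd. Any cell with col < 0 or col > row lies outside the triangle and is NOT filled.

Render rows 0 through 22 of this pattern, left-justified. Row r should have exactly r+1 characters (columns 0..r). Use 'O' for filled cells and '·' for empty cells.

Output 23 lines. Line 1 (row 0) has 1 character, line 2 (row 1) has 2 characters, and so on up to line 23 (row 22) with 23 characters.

r0=0: O
r1=1: OO
r2=10: O·O
r3=11: OOOO
r4=100: O···O
r5=101: OO··OO
r6=110: O·O·O·O
r7=111: OOOOOOOO
r8=1000: O·······O
r9=1001: OO······OO
r10=1010: O·O·····O·O
r11=1011: OOOO····OOOO
r12=1100: O···O···O···O
r13=1101: OO··OO··OO··OO
r14=1110: O·O·O·O·O·O·O·O
r15=1111: OOOOOOOOOOOOOOOO
r16=10000: O···············O
r17=10001: OO··············OO
r18=10010: O·O·············O·O
r19=10011: OOOO············OOOO
r20=10100: O···O···········O···O
r21=10101: OO··OO··········OO··OO
r22=10110: O·O·O·O·········O·O·O·O

Answer: O
OO
O·O
OOOO
O···O
OO··OO
O·O·O·O
OOOOOOOO
O·······O
OO······OO
O·O·····O·O
OOOO····OOOO
O···O···O···O
OO··OO··OO··OO
O·O·O·O·O·O·O·O
OOOOOOOOOOOOOOOO
O···············O
OO··············OO
O·O·············O·O
OOOO············OOOO
O···O···········O···O
OO··OO··········OO··OO
O·O·O·O·········O·O·O·O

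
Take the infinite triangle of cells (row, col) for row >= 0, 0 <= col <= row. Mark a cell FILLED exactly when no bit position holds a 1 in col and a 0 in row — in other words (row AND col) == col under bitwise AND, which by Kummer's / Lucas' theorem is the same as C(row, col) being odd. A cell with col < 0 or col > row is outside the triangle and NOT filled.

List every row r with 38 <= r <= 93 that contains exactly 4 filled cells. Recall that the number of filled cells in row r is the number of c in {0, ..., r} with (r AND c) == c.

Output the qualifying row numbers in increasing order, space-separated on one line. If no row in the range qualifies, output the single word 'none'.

Answer: 40 48 65 66 68 72 80

Derivation:
Row r has 2^popcount(r) filled cells, so we need popcount(r) = log2(4) = 2.
Scan r = 38..93 and keep those with exactly 2 one-bits:
r=38=100110 popcount=3 -> skip
r=39=100111 popcount=4 -> skip
r=40=101000 popcount=2 -> KEEP
r=41=101001 popcount=3 -> skip
r=42=101010 popcount=3 -> skip
r=43=101011 popcount=4 -> skip
r=44=101100 popcount=3 -> skip
r=45=101101 popcount=4 -> skip
r=46=101110 popcount=4 -> skip
r=47=101111 popcount=5 -> skip
r=48=110000 popcount=2 -> KEEP
r=49=110001 popcount=3 -> skip
r=50=110010 popcount=3 -> skip
r=51=110011 popcount=4 -> skip
r=52=110100 popcount=3 -> skip
r=53=110101 popcount=4 -> skip
r=54=110110 popcount=4 -> skip
r=55=110111 popcount=5 -> skip
r=56=111000 popcount=3 -> skip
r=57=111001 popcount=4 -> skip
r=58=111010 popcount=4 -> skip
r=59=111011 popcount=5 -> skip
r=60=111100 popcount=4 -> skip
r=61=111101 popcount=5 -> skip
r=62=111110 popcount=5 -> skip
r=63=111111 popcount=6 -> skip
r=64=1000000 popcount=1 -> skip
r=65=1000001 popcount=2 -> KEEP
r=66=1000010 popcount=2 -> KEEP
r=67=1000011 popcount=3 -> skip
r=68=1000100 popcount=2 -> KEEP
r=69=1000101 popcount=3 -> skip
r=70=1000110 popcount=3 -> skip
r=71=1000111 popcount=4 -> skip
r=72=1001000 popcount=2 -> KEEP
r=73=1001001 popcount=3 -> skip
r=74=1001010 popcount=3 -> skip
r=75=1001011 popcount=4 -> skip
r=76=1001100 popcount=3 -> skip
r=77=1001101 popcount=4 -> skip
r=78=1001110 popcount=4 -> skip
r=79=1001111 popcount=5 -> skip
r=80=1010000 popcount=2 -> KEEP
r=81=1010001 popcount=3 -> skip
r=82=1010010 popcount=3 -> skip
r=83=1010011 popcount=4 -> skip
r=84=1010100 popcount=3 -> skip
r=85=1010101 popcount=4 -> skip
r=86=1010110 popcount=4 -> skip
r=87=1010111 popcount=5 -> skip
r=88=1011000 popcount=3 -> skip
r=89=1011001 popcount=4 -> skip
r=90=1011010 popcount=4 -> skip
r=91=1011011 popcount=5 -> skip
r=92=1011100 popcount=4 -> skip
r=93=1011101 popcount=5 -> skip
Kept rows: 40 48 65 66 68 72 80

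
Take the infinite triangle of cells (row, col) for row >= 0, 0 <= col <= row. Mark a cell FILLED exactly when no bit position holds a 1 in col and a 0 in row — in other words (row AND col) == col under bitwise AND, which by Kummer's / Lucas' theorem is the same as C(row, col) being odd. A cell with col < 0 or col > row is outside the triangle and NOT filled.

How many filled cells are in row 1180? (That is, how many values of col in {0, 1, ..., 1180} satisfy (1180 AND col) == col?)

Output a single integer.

1180 in binary = 10010011100
popcount(1180) = number of 1-bits in 10010011100 = 5
A col c satisfies (1180 AND c) == c iff every set bit of c is also set in 1180; each of the 5 set bits of 1180 can independently be on or off in c.
count = 2^5 = 32

Answer: 32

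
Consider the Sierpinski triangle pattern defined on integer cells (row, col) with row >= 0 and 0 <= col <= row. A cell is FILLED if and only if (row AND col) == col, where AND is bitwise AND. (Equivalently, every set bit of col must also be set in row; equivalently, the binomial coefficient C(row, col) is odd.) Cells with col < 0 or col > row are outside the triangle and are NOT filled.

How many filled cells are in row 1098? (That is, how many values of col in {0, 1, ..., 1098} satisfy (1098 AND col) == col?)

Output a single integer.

1098 in binary = 10001001010
popcount(1098) = number of 1-bits in 10001001010 = 4
A col c satisfies (1098 AND c) == c iff every set bit of c is also set in 1098; each of the 4 set bits of 1098 can independently be on or off in c.
count = 2^4 = 16

Answer: 16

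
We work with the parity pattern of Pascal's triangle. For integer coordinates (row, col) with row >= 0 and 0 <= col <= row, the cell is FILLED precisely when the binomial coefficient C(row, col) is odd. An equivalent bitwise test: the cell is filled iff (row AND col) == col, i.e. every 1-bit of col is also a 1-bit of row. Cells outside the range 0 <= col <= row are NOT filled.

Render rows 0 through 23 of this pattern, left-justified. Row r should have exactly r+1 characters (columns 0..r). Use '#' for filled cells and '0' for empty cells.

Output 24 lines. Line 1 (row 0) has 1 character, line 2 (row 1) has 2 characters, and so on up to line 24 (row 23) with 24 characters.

r0=0: #
r1=1: ##
r2=10: #0#
r3=11: ####
r4=100: #000#
r5=101: ##00##
r6=110: #0#0#0#
r7=111: ########
r8=1000: #0000000#
r9=1001: ##000000##
r10=1010: #0#00000#0#
r11=1011: ####0000####
r12=1100: #000#000#000#
r13=1101: ##00##00##00##
r14=1110: #0#0#0#0#0#0#0#
r15=1111: ################
r16=10000: #000000000000000#
r17=10001: ##00000000000000##
r18=10010: #0#0000000000000#0#
r19=10011: ####000000000000####
r20=10100: #000#00000000000#000#
r21=10101: ##00##0000000000##00##
r22=10110: #0#0#0#000000000#0#0#0#
r23=10111: ########00000000########

Answer: #
##
#0#
####
#000#
##00##
#0#0#0#
########
#0000000#
##000000##
#0#00000#0#
####0000####
#000#000#000#
##00##00##00##
#0#0#0#0#0#0#0#
################
#000000000000000#
##00000000000000##
#0#0000000000000#0#
####000000000000####
#000#00000000000#000#
##00##0000000000##00##
#0#0#0#000000000#0#0#0#
########00000000########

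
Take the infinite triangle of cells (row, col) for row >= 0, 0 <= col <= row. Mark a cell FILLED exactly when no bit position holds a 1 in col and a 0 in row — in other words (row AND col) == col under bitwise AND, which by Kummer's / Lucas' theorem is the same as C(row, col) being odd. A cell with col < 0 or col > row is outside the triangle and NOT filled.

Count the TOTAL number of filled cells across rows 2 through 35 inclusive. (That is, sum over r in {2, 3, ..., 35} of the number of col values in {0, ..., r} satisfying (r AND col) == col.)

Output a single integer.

r2=10 pc1: +2 =2
r3=11 pc2: +4 =6
r4=100 pc1: +2 =8
r5=101 pc2: +4 =12
r6=110 pc2: +4 =16
r7=111 pc3: +8 =24
r8=1000 pc1: +2 =26
r9=1001 pc2: +4 =30
r10=1010 pc2: +4 =34
r11=1011 pc3: +8 =42
r12=1100 pc2: +4 =46
r13=1101 pc3: +8 =54
r14=1110 pc3: +8 =62
r15=1111 pc4: +16 =78
r16=10000 pc1: +2 =80
r17=10001 pc2: +4 =84
r18=10010 pc2: +4 =88
r19=10011 pc3: +8 =96
r20=10100 pc2: +4 =100
r21=10101 pc3: +8 =108
r22=10110 pc3: +8 =116
r23=10111 pc4: +16 =132
r24=11000 pc2: +4 =136
r25=11001 pc3: +8 =144
r26=11010 pc3: +8 =152
r27=11011 pc4: +16 =168
r28=11100 pc3: +8 =176
r29=11101 pc4: +16 =192
r30=11110 pc4: +16 =208
r31=11111 pc5: +32 =240
r32=100000 pc1: +2 =242
r33=100001 pc2: +4 =246
r34=100010 pc2: +4 =250
r35=100011 pc3: +8 =258

Answer: 258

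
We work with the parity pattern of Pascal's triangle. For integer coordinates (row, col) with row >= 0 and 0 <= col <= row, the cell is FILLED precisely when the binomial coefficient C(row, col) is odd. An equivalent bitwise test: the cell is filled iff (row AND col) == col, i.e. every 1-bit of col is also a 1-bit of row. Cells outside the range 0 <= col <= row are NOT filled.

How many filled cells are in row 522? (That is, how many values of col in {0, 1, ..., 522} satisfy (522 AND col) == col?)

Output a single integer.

522 in binary = 1000001010
popcount(522) = number of 1-bits in 1000001010 = 3
A col c satisfies (522 AND c) == c iff every set bit of c is also set in 522; each of the 3 set bits of 522 can independently be on or off in c.
count = 2^3 = 8

Answer: 8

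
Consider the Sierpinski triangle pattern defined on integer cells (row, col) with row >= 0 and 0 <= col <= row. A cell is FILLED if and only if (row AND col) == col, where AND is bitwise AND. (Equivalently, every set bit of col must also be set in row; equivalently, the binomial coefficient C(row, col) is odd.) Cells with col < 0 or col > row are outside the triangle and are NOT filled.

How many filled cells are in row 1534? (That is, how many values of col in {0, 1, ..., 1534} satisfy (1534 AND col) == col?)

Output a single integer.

1534 in binary = 10111111110
popcount(1534) = number of 1-bits in 10111111110 = 9
A col c satisfies (1534 AND c) == c iff every set bit of c is also set in 1534; each of the 9 set bits of 1534 can independently be on or off in c.
count = 2^9 = 512

Answer: 512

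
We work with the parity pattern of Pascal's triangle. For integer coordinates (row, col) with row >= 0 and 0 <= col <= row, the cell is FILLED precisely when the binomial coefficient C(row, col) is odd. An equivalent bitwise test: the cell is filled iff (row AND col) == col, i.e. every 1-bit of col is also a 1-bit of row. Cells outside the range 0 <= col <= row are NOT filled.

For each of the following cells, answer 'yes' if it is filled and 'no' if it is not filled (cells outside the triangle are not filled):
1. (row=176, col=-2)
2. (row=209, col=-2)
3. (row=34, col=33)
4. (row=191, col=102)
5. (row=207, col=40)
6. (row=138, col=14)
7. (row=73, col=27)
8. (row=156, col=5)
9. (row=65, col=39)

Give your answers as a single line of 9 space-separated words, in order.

(176,-2): col outside [0, 176] -> not filled
(209,-2): col outside [0, 209] -> not filled
(34,33): row=0b100010, col=0b100001, row AND col = 0b100000 = 32; 32 != 33 -> empty
(191,102): row=0b10111111, col=0b1100110, row AND col = 0b100110 = 38; 38 != 102 -> empty
(207,40): row=0b11001111, col=0b101000, row AND col = 0b1000 = 8; 8 != 40 -> empty
(138,14): row=0b10001010, col=0b1110, row AND col = 0b1010 = 10; 10 != 14 -> empty
(73,27): row=0b1001001, col=0b11011, row AND col = 0b1001 = 9; 9 != 27 -> empty
(156,5): row=0b10011100, col=0b101, row AND col = 0b100 = 4; 4 != 5 -> empty
(65,39): row=0b1000001, col=0b100111, row AND col = 0b1 = 1; 1 != 39 -> empty

Answer: no no no no no no no no no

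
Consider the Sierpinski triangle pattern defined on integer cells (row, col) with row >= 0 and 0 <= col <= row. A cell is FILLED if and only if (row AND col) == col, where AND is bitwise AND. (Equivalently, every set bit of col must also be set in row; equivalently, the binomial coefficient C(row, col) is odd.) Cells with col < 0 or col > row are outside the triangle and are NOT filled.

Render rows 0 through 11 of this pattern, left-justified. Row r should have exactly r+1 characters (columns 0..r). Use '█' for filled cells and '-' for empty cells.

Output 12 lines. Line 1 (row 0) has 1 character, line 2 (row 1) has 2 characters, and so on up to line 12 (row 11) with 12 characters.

r0=0: █
r1=1: ██
r2=10: █-█
r3=11: ████
r4=100: █---█
r5=101: ██--██
r6=110: █-█-█-█
r7=111: ████████
r8=1000: █-------█
r9=1001: ██------██
r10=1010: █-█-----█-█
r11=1011: ████----████

Answer: █
██
█-█
████
█---█
██--██
█-█-█-█
████████
█-------█
██------██
█-█-----█-█
████----████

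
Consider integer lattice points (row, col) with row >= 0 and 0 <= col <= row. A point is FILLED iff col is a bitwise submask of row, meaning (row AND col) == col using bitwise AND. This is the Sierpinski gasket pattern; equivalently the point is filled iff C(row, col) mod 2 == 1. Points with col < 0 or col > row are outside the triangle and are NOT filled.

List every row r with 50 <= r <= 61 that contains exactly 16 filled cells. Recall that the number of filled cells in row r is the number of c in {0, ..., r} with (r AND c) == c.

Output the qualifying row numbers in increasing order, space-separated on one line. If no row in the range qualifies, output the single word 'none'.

Answer: 51 53 54 57 58 60

Derivation:
Row r has 2^popcount(r) filled cells, so we need popcount(r) = log2(16) = 4.
Scan r = 50..61 and keep those with exactly 4 one-bits:
r=50=110010 popcount=3 -> skip
r=51=110011 popcount=4 -> KEEP
r=52=110100 popcount=3 -> skip
r=53=110101 popcount=4 -> KEEP
r=54=110110 popcount=4 -> KEEP
r=55=110111 popcount=5 -> skip
r=56=111000 popcount=3 -> skip
r=57=111001 popcount=4 -> KEEP
r=58=111010 popcount=4 -> KEEP
r=59=111011 popcount=5 -> skip
r=60=111100 popcount=4 -> KEEP
r=61=111101 popcount=5 -> skip
Kept rows: 51 53 54 57 58 60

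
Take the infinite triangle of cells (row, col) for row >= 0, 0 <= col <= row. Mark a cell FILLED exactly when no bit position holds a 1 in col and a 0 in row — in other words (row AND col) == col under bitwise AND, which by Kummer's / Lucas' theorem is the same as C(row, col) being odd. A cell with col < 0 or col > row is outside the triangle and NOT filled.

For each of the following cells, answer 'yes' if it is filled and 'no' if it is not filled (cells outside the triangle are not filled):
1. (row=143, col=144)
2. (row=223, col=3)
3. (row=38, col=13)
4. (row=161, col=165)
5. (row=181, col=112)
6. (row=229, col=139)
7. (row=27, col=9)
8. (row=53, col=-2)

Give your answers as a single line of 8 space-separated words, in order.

Answer: no yes no no no no yes no

Derivation:
(143,144): col outside [0, 143] -> not filled
(223,3): row=0b11011111, col=0b11, row AND col = 0b11 = 3; 3 == 3 -> filled
(38,13): row=0b100110, col=0b1101, row AND col = 0b100 = 4; 4 != 13 -> empty
(161,165): col outside [0, 161] -> not filled
(181,112): row=0b10110101, col=0b1110000, row AND col = 0b110000 = 48; 48 != 112 -> empty
(229,139): row=0b11100101, col=0b10001011, row AND col = 0b10000001 = 129; 129 != 139 -> empty
(27,9): row=0b11011, col=0b1001, row AND col = 0b1001 = 9; 9 == 9 -> filled
(53,-2): col outside [0, 53] -> not filled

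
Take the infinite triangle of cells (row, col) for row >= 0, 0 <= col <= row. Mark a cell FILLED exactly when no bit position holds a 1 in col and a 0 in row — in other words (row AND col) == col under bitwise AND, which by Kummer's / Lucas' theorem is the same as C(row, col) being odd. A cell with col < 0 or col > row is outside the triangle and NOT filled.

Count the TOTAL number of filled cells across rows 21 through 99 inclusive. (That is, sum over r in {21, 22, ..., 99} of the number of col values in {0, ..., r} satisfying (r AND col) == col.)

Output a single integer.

Answer: 1148

Derivation:
r21=10101 pc3: +8 =8
r22=10110 pc3: +8 =16
r23=10111 pc4: +16 =32
r24=11000 pc2: +4 =36
r25=11001 pc3: +8 =44
r26=11010 pc3: +8 =52
r27=11011 pc4: +16 =68
r28=11100 pc3: +8 =76
r29=11101 pc4: +16 =92
r30=11110 pc4: +16 =108
r31=11111 pc5: +32 =140
r32=100000 pc1: +2 =142
r33=100001 pc2: +4 =146
r34=100010 pc2: +4 =150
r35=100011 pc3: +8 =158
r36=100100 pc2: +4 =162
r37=100101 pc3: +8 =170
r38=100110 pc3: +8 =178
r39=100111 pc4: +16 =194
r40=101000 pc2: +4 =198
r41=101001 pc3: +8 =206
r42=101010 pc3: +8 =214
r43=101011 pc4: +16 =230
r44=101100 pc3: +8 =238
r45=101101 pc4: +16 =254
r46=101110 pc4: +16 =270
r47=101111 pc5: +32 =302
r48=110000 pc2: +4 =306
r49=110001 pc3: +8 =314
r50=110010 pc3: +8 =322
r51=110011 pc4: +16 =338
r52=110100 pc3: +8 =346
r53=110101 pc4: +16 =362
r54=110110 pc4: +16 =378
r55=110111 pc5: +32 =410
r56=111000 pc3: +8 =418
r57=111001 pc4: +16 =434
r58=111010 pc4: +16 =450
r59=111011 pc5: +32 =482
r60=111100 pc4: +16 =498
r61=111101 pc5: +32 =530
r62=111110 pc5: +32 =562
r63=111111 pc6: +64 =626
r64=1000000 pc1: +2 =628
r65=1000001 pc2: +4 =632
r66=1000010 pc2: +4 =636
r67=1000011 pc3: +8 =644
r68=1000100 pc2: +4 =648
r69=1000101 pc3: +8 =656
r70=1000110 pc3: +8 =664
r71=1000111 pc4: +16 =680
r72=1001000 pc2: +4 =684
r73=1001001 pc3: +8 =692
r74=1001010 pc3: +8 =700
r75=1001011 pc4: +16 =716
r76=1001100 pc3: +8 =724
r77=1001101 pc4: +16 =740
r78=1001110 pc4: +16 =756
r79=1001111 pc5: +32 =788
r80=1010000 pc2: +4 =792
r81=1010001 pc3: +8 =800
r82=1010010 pc3: +8 =808
r83=1010011 pc4: +16 =824
r84=1010100 pc3: +8 =832
r85=1010101 pc4: +16 =848
r86=1010110 pc4: +16 =864
r87=1010111 pc5: +32 =896
r88=1011000 pc3: +8 =904
r89=1011001 pc4: +16 =920
r90=1011010 pc4: +16 =936
r91=1011011 pc5: +32 =968
r92=1011100 pc4: +16 =984
r93=1011101 pc5: +32 =1016
r94=1011110 pc5: +32 =1048
r95=1011111 pc6: +64 =1112
r96=1100000 pc2: +4 =1116
r97=1100001 pc3: +8 =1124
r98=1100010 pc3: +8 =1132
r99=1100011 pc4: +16 =1148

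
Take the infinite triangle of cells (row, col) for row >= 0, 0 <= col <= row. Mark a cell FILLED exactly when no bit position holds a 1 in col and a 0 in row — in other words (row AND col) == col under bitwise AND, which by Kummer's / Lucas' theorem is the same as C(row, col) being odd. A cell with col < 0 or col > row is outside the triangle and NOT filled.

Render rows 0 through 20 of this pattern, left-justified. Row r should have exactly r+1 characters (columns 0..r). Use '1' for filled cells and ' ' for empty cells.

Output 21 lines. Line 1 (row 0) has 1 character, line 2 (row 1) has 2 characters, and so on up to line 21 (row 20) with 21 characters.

r0=0: 1
r1=1: 11
r2=10: 1 1
r3=11: 1111
r4=100: 1   1
r5=101: 11  11
r6=110: 1 1 1 1
r7=111: 11111111
r8=1000: 1       1
r9=1001: 11      11
r10=1010: 1 1     1 1
r11=1011: 1111    1111
r12=1100: 1   1   1   1
r13=1101: 11  11  11  11
r14=1110: 1 1 1 1 1 1 1 1
r15=1111: 1111111111111111
r16=10000: 1               1
r17=10001: 11              11
r18=10010: 1 1             1 1
r19=10011: 1111            1111
r20=10100: 1   1           1   1

Answer: 1
11
1 1
1111
1   1
11  11
1 1 1 1
11111111
1       1
11      11
1 1     1 1
1111    1111
1   1   1   1
11  11  11  11
1 1 1 1 1 1 1 1
1111111111111111
1               1
11              11
1 1             1 1
1111            1111
1   1           1   1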